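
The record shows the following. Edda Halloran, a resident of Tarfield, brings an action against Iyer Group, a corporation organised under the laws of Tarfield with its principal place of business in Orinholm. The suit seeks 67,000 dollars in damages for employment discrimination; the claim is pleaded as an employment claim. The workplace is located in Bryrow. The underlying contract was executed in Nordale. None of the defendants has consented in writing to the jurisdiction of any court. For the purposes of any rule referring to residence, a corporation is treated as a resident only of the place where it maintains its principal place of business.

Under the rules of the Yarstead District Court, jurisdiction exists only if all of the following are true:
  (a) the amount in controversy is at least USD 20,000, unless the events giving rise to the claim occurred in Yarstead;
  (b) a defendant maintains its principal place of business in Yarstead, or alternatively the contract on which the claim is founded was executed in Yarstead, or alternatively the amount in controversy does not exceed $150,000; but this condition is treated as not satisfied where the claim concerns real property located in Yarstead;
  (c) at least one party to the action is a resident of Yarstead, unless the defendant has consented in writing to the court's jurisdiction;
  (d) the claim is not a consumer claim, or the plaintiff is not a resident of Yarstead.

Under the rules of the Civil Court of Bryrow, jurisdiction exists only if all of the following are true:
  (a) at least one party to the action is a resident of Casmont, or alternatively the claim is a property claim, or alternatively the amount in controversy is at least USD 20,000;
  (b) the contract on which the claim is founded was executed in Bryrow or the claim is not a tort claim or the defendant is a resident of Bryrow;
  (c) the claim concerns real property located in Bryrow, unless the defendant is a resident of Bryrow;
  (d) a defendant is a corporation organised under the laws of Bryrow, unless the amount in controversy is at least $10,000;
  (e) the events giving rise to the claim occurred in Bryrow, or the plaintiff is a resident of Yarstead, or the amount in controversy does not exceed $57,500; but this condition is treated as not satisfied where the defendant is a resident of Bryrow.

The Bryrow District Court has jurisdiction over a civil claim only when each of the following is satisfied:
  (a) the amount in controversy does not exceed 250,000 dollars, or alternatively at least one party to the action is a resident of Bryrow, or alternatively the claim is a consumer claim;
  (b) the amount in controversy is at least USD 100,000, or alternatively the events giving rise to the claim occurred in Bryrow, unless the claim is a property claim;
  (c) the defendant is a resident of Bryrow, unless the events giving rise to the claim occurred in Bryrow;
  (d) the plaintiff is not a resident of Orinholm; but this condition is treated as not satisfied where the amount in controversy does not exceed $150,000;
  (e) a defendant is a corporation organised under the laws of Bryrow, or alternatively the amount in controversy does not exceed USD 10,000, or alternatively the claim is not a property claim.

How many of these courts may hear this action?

0

The Yarstead District Court:
  (a) The amount in controversy is 67,000 dollars, which meets the 20,000 dollars floor. Met.
  (b) The amount in controversy is 67,000 dollars, within the 150,000 dollars ceiling, which satisfies one of the alternatives. The carve-out does not apply: the claim does not concern real property. Satisfied.
  (c) No party resides in Yarstead. The proviso offers no rescue either, since no such written consent has been filed. Fails.
  (d) The claim is an employment claim, not a consumer claim, which satisfies one of the alternatives. Satisfied.
  → At least one condition fails; no jurisdiction.
The Civil Court of Bryrow:
  (a) The amount in controversy is $67,000, which meets the USD 20,000 floor — that alternative is enough. Met.
  (b) The claim is an employment claim, not a tort claim, so this disjunct is met. Satisfied.
  (c) The claim does not concern real property. And the defendant resides in Orinholm, not Bryrow, so the proviso does not save it. Fails.
  (d) The corporate defendant(s) are organised in Tarfield, not Bryrow. However, the amount in controversy is 67,000 dollars, which meets the 10,000 dollars floor, so the 'unless' proviso supplies this condition. Met.
  (e) The operative events occurred in Bryrow, which satisfies one of the alternatives. And the carve-out is inapplicable — the defendant resides in Orinholm, not Bryrow. Satisfied.
  → No jurisdiction.
The Bryrow District Court:
  (a) The amount in controversy is 67,000 dollars, within the $250,000 ceiling, which satisfies one of the alternatives. Met.
  (b) The operative events occurred in Bryrow — that alternative is enough. Condition met.
  (c) The defendant resides in Orinholm, not Bryrow. But the operative events occurred in Bryrow, and the 'unless' clause therefore excuses the requirement. Condition met.
  (d) The plaintiff resides in Tarfield, which is not Orinholm. However, the amount in controversy is USD 67,000, within the 150,000 dollars ceiling, which falls within the stated exception and so defeats the condition. Not satisfied.
  (e) The claim is an employment claim, not a property claim — that alternative is enough. Met.
  → No jurisdiction.
No court satisfies all of its conditions.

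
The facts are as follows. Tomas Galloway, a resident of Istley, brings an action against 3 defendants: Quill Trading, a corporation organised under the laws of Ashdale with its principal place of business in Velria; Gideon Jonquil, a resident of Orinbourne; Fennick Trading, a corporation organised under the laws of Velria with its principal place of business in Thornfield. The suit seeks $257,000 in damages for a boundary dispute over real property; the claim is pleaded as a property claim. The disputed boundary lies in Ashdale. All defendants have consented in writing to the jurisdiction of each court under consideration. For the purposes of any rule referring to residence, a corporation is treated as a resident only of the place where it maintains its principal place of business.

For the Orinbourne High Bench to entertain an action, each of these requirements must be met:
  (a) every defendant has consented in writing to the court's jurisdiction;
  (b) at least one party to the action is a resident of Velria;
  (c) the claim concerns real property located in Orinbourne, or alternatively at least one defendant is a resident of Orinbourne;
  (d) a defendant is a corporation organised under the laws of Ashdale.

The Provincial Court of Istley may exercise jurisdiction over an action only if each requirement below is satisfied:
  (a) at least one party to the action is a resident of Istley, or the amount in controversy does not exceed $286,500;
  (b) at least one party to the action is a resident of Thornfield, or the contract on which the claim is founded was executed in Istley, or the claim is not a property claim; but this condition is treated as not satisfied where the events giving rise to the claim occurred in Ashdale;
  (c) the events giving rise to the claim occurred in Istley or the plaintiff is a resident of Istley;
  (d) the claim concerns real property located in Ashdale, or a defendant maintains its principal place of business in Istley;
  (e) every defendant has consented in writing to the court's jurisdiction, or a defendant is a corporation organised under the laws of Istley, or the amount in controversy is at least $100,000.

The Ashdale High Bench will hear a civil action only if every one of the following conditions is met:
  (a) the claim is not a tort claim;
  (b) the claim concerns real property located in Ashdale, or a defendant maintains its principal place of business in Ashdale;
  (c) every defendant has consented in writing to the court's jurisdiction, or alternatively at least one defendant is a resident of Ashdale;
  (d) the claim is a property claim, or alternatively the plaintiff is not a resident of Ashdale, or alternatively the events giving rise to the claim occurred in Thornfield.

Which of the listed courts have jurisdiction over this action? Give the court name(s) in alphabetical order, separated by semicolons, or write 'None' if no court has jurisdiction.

The Orinbourne High Bench:
  (a) Every defendant has filed written consent. Met.
  (b) Quill Trading resides in Velria. Satisfied.
  (c) Gideon Jonquil resides in Orinbourne, which satisfies one of the alternatives. Condition met.
  (d) Quill Trading is organised under the laws of Ashdale. Condition met.
  → The court has jurisdiction.
The Provincial Court of Istley:
  (a) Tomas Galloway resides in Istley, so one alternative holds. Satisfied.
  (b) Fennick Trading resides in Thornfield, which satisfies one of the alternatives. But the carve-out bites: the operative events occurred in Ashdale. Not satisfied.
  (c) The plaintiff resides in Istley, so one alternative holds. Satisfied.
  (d) The property lies in Ashdale — that alternative is enough. Met.
  (e) Every defendant has filed written consent, which satisfies one of the alternatives. Condition met.
  → At least one condition fails; no jurisdiction.
The Ashdale High Bench:
  (a) The claim is a property claim, not a tort claim. Satisfied.
  (b) The property lies in Ashdale, so this disjunct is met. Condition met.
  (c) Every defendant has filed written consent, which satisfies one of the alternatives. Satisfied.
  (d) The claim is a property claim, which satisfies one of the alternatives. Condition met.
  → The court has jurisdiction.

the Ashdale High Bench; the Orinbourne High Bench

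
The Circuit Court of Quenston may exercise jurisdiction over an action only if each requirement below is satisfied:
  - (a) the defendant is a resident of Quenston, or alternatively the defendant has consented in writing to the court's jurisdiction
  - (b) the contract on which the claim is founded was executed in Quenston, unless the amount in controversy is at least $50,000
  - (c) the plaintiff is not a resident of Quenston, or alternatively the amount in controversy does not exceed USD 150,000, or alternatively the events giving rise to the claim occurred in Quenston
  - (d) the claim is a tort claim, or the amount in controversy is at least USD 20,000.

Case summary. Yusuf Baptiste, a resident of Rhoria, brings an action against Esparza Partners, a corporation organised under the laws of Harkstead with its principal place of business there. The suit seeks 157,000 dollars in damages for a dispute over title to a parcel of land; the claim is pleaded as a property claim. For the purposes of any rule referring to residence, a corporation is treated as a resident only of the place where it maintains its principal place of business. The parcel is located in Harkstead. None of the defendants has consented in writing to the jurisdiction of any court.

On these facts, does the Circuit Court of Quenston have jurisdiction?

The Circuit Court of Quenston:
  (a) The defendant resides in Harkstead, not Quenston; no such written consent has been filed — no alternative holds. Fails.
  (b) No contract (and hence no place of execution) is alleged. But the amount in controversy is USD 157,000, which meets the USD 50,000 floor, and the 'unless' clause therefore excuses the requirement. Satisfied.
  (c) The plaintiff resides in Rhoria, which is not Quenston, so one alternative holds. Met.
  (d) The amount in controversy is $157,000, which meets the 20,000 dollars floor, so one alternative holds. Met.
  → At least one condition fails; no jurisdiction.

No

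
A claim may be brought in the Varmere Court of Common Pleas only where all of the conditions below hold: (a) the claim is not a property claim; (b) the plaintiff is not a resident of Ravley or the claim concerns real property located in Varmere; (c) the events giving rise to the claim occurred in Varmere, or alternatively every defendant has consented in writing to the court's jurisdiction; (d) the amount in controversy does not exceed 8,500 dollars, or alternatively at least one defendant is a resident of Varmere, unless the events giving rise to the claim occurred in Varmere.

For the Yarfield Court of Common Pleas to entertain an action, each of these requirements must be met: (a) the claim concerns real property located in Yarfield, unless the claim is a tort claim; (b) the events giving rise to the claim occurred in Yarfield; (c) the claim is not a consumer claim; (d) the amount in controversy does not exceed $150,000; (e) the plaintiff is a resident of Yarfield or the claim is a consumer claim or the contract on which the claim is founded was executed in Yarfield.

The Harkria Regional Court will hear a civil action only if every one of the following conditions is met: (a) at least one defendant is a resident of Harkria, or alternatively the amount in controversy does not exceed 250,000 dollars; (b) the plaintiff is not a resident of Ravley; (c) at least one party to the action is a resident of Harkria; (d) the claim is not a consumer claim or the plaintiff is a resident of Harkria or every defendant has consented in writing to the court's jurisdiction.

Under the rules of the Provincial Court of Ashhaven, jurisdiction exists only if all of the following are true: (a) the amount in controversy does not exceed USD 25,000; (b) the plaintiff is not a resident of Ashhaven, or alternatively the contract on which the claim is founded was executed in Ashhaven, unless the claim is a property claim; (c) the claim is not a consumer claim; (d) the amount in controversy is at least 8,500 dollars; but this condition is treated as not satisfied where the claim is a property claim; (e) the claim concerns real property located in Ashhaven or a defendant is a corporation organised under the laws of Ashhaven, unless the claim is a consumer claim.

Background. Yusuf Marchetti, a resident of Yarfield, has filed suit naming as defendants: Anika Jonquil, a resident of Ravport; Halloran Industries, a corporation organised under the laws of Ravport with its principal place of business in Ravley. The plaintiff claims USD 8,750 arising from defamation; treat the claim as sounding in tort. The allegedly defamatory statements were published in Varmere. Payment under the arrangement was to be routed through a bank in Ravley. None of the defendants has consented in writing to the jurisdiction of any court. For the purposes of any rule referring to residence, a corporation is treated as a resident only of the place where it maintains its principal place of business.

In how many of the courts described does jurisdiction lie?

1

The Varmere Court of Common Pleas:
  (a) The claim is a tort claim, not a property claim. Satisfied.
  (b) The plaintiff resides in Yarfield, which is not Ravley, so this disjunct is met. Condition met.
  (c) The operative events occurred in Varmere, which satisfies one of the alternatives. Met.
  (d) The amount in controversy is $8,750, above the 8,500 dollars ceiling; no defendant resides in Varmere (they reside in Ravport, Ravley) — every alternative fails. However, the operative events occurred in Varmere, so the 'unless' proviso supplies this condition. Condition met.
  → Every requirement is satisfied — jurisdiction.
The Yarfield Court of Common Pleas:
  (a) The claim does not concern real property. The proviso rescues it, though: the claim is a tort claim. Satisfied.
  (b) The operative events occurred in Varmere, not Yarfield. Fails.
  (c) The claim is a tort claim, not a consumer claim. Met.
  (d) The amount in controversy is 8,750 dollars, within the $150,000 ceiling. Condition met.
  (e) The plaintiff resides in Yarfield, which satisfies one of the alternatives. Satisfied.
  → The court lacks jurisdiction.
The Harkria Regional Court:
  (a) The amount in controversy is $8,750, within the $250,000 ceiling — that alternative is enough. Satisfied.
  (b) The plaintiff resides in Yarfield, which is not Ravley. Met.
  (c) No party resides in Harkria. Condition not met.
  (d) The claim is a tort claim, not a consumer claim, so this disjunct is met. Satisfied.
  → At least one condition fails; no jurisdiction.
The Provincial Court of Ashhaven:
  (a) The amount in controversy is USD 8,750, within the 25,000 dollars ceiling. Satisfied.
  (b) The plaintiff resides in Yarfield, which is not Ashhaven, so one alternative holds. Met.
  (c) The claim is a tort claim, not a consumer claim. Condition met.
  (d) The amount in controversy is $8,750, which meets the USD 8,500 floor. And the carve-out is inapplicable — the claim is a tort claim, not a property claim. Met.
  (e) The claim does not concern real property; the corporate defendant(s) are organised in Ravport, not Ashhaven — every alternative fails. Nor does the 'unless' clause help: the claim is a tort claim, not a consumer claim. Condition not met.
  → At least one condition fails; no jurisdiction.
Courts with jurisdiction: the Varmere Court of Common Pleas — 1 in total.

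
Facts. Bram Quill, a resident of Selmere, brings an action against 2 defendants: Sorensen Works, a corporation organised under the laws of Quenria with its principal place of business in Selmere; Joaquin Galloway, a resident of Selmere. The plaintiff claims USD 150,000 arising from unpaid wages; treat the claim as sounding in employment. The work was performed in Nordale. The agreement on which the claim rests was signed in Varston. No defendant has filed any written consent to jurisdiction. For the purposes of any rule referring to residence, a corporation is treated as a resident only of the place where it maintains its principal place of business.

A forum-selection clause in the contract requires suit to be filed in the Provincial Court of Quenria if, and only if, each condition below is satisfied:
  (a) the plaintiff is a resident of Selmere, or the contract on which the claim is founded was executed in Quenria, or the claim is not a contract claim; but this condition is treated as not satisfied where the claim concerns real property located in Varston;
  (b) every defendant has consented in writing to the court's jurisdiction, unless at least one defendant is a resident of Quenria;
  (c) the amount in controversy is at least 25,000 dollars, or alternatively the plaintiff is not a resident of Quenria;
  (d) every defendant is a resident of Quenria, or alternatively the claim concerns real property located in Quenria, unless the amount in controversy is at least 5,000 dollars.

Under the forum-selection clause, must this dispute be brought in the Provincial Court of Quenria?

No

The Provincial Court of Quenria:
  (a) The plaintiff resides in Selmere, so this disjunct is met. And the carve-out is inapplicable — the claim does not concern real property. Condition met.
  (b) No such written consent has been filed. And no defendant resides in Quenria (they reside in Selmere, Selmere), so the proviso does not save it. Not met.
  (c) The amount in controversy is $150,000, which meets the USD 25,000 floor, so one alternative holds. Condition met.
  (d) The defendants reside as follows — Sorensen Works in Selmere, Joaquin Galloway in Selmere — not all in Quenria; the claim does not concern real property — no alternative holds. The proviso rescues it, though: the amount in controversy is 150,000 dollars, which meets the 5,000 dollars floor. Condition met.
  → Forum clause is not triggered.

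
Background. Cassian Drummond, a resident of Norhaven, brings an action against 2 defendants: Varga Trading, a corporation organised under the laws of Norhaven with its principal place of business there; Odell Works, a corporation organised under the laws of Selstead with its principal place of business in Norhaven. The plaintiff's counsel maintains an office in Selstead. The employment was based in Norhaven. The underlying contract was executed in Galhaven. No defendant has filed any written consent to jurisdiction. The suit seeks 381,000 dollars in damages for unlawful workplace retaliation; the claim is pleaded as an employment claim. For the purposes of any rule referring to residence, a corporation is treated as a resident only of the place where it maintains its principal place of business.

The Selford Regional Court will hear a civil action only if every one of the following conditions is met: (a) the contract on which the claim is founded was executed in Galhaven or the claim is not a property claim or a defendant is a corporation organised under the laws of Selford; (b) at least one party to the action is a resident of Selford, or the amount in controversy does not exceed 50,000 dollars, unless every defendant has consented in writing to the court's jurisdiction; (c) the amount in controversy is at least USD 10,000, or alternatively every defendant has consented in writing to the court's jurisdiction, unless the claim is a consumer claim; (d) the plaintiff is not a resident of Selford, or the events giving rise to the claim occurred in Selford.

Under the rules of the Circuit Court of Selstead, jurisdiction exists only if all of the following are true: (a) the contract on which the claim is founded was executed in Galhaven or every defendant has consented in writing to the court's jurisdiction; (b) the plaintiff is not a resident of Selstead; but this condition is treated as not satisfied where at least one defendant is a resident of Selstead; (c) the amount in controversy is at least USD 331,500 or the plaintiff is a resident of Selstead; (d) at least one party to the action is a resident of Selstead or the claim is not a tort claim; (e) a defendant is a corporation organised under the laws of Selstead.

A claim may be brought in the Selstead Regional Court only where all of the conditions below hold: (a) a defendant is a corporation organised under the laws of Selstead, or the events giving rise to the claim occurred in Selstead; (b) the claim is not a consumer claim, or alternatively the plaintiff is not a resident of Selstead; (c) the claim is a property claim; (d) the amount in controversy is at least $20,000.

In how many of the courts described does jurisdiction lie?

The Selford Regional Court:
  (a) The contract was executed in Galhaven, so this disjunct is met. Met.
  (b) No party resides in Selford; the amount in controversy is 381,000 dollars, above the USD 50,000 ceiling — none of the alternatives is met. And no such written consent has been filed, so the proviso does not save it. Fails.
  (c) The amount in controversy is $381,000, which meets the 10,000 dollars floor, which satisfies one of the alternatives. Condition met.
  (d) The plaintiff resides in Norhaven, which is not Selford — that alternative is enough. Satisfied.
  → Not every requirement is met — no jurisdiction.
The Circuit Court of Selstead:
  (a) The contract was executed in Galhaven — that alternative is enough. Met.
  (b) The plaintiff resides in Norhaven, which is not Selstead. The exception is not triggered, since no defendant resides in Selstead (they reside in Norhaven, Norhaven). Met.
  (c) The amount in controversy is $381,000, which meets the $331,500 floor, so one alternative holds. Condition met.
  (d) The claim is an employment claim, not a tort claim — that alternative is enough. Met.
  (e) Odell Works is organised under the laws of Selstead. Condition met.
  → Every requirement is satisfied — jurisdiction.
The Selstead Regional Court:
  (a) Odell Works is organised under the laws of Selstead, which satisfies one of the alternatives. Satisfied.
  (b) The claim is an employment claim, not a consumer claim, so one alternative holds. Met.
  (c) The claim is an employment claim, not a property claim. Condition not met.
  (d) The amount in controversy is 381,000 dollars, which meets the USD 20,000 floor. Satisfied.
  → At least one condition fails; no jurisdiction.
Courts with jurisdiction: the Circuit Court of Selstead — 1 in total.

1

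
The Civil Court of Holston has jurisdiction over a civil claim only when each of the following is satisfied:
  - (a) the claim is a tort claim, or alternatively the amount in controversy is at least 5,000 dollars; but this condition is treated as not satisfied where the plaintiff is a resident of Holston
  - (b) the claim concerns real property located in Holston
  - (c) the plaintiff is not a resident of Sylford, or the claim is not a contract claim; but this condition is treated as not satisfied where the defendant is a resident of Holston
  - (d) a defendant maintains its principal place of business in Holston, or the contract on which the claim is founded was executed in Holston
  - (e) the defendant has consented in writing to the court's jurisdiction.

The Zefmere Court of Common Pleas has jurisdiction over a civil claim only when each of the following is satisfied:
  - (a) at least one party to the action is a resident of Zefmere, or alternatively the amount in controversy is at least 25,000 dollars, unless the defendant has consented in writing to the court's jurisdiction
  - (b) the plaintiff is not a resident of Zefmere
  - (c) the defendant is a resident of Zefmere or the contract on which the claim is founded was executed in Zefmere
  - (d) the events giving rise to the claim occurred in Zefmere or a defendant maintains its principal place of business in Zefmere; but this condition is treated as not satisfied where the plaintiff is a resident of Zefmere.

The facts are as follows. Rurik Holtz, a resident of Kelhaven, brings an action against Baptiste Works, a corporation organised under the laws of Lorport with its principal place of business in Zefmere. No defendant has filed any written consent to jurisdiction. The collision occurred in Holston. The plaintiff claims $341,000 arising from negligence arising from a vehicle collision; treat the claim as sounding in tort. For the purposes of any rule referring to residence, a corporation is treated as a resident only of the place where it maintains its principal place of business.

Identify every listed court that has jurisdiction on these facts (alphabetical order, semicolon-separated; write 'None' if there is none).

the Zefmere Court of Common Pleas

The Civil Court of Holston:
  (a) The claim is a tort claim, so this disjunct is met. The exception is not triggered, since the plaintiff resides in Kelhaven, not Holston. Satisfied.
  (b) The claim does not concern real property. Fails.
  (c) The plaintiff resides in Kelhaven, which is not Sylford, which satisfies one of the alternatives. The exception is not triggered, since the defendant resides in Zefmere, not Holston. Condition met.
  (d) The corporate defendant(s) have their principal place of business in Zefmere, not Holston; no contract (and hence no place of execution) is alleged — every alternative fails. Fails.
  (e) No such written consent has been filed. Not met.
  → At least one condition fails; no jurisdiction.
The Zefmere Court of Common Pleas:
  (a) Baptiste Works resides in Zefmere, so this disjunct is met. Satisfied.
  (b) The plaintiff resides in Kelhaven, which is not Zefmere. Satisfied.
  (c) The defendant resides in Zefmere — that alternative is enough. Satisfied.
  (d) Baptiste Works has its principal place of business in Zefmere, so one alternative holds. The carve-out does not apply: the plaintiff resides in Kelhaven, not Zefmere. Satisfied.
  → All conditions met; jurisdiction exists.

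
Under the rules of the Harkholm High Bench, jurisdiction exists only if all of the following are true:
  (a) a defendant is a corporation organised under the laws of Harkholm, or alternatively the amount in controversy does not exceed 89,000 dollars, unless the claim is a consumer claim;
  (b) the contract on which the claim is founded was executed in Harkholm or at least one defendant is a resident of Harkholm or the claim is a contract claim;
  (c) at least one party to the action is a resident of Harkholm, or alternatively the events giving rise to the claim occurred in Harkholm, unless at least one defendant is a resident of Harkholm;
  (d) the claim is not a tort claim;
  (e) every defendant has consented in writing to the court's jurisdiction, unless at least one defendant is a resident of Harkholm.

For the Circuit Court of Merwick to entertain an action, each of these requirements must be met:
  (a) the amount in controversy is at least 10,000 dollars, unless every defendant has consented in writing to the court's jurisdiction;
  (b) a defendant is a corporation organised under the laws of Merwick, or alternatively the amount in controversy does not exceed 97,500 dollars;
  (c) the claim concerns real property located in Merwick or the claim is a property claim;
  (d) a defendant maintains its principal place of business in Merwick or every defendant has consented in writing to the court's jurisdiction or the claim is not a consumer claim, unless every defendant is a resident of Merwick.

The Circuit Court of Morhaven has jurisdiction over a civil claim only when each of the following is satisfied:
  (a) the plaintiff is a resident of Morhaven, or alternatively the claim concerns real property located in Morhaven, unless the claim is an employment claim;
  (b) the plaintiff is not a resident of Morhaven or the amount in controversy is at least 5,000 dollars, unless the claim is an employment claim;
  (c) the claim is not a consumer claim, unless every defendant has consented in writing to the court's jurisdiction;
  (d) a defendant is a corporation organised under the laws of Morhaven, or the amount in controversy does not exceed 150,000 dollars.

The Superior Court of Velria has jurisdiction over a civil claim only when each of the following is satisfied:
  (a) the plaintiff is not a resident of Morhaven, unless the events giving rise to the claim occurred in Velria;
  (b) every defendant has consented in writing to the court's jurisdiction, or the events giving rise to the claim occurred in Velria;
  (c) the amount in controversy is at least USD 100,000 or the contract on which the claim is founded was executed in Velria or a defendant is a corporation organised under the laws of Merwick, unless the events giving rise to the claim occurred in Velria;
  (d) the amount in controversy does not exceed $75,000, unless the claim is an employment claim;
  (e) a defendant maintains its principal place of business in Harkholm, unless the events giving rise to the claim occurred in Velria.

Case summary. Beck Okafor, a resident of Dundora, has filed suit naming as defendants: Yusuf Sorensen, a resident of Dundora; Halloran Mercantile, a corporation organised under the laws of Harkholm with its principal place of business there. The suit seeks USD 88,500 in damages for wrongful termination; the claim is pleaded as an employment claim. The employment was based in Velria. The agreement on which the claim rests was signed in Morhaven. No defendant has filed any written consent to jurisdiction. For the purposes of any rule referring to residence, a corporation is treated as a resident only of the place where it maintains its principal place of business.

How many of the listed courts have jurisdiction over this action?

3

The Harkholm High Bench:
  (a) Halloran Mercantile is organised under the laws of Harkholm, so one alternative holds. Met.
  (b) Halloran Mercantile resides in Harkholm, which satisfies one of the alternatives. Satisfied.
  (c) Halloran Mercantile resides in Harkholm, so this disjunct is met. Condition met.
  (d) The claim is an employment claim, not a tort claim. Satisfied.
  (e) No such written consent has been filed. The proviso rescues it, though: Halloran Mercantile resides in Harkholm. Condition met.
  → Every requirement is satisfied — jurisdiction.
The Circuit Court of Merwick:
  (a) The amount in controversy is USD 88,500, which meets the USD 10,000 floor. Condition met.
  (b) The amount in controversy is USD 88,500, within the USD 97,500 ceiling, so one alternative holds. Condition met.
  (c) The claim does not concern real property; the claim is an employment claim, not a property claim — no alternative holds. Fails.
  (d) The claim is an employment claim, not a consumer claim, which satisfies one of the alternatives. Satisfied.
  → At least one condition fails; no jurisdiction.
The Circuit Court of Morhaven:
  (a) The plaintiff resides in Dundora, not Morhaven; the claim does not concern real property — every alternative fails. However, the claim is an employment claim, so the 'unless' proviso supplies this condition. Met.
  (b) The plaintiff resides in Dundora, which is not Morhaven, so this disjunct is met. Satisfied.
  (c) The claim is an employment claim, not a consumer claim. Condition met.
  (d) The amount in controversy is 88,500 dollars, within the $150,000 ceiling, which satisfies one of the alternatives. Satisfied.
  → Jurisdiction lies.
The Superior Court of Velria:
  (a) The plaintiff resides in Dundora, which is not Morhaven. Met.
  (b) The operative events occurred in Velria, so one alternative holds. Condition met.
  (c) The amount in controversy is USD 88,500, below the USD 100,000 floor; the contract was executed in Morhaven, not Velria; the corporate defendant(s) are organised in Harkholm, not Merwick — none of the alternatives is met. The proviso rescues it, though: the operative events occurred in Velria. Met.
  (d) The amount in controversy is $88,500, above the 75,000 dollars ceiling. The proviso rescues it, though: the claim is an employment claim. Met.
  (e) Halloran Mercantile has its principal place of business in Harkholm. Satisfied.
  → Every requirement is satisfied — jurisdiction.
Courts with jurisdiction: the Harkholm High Bench, the Circuit Court of Morhaven, the Superior Court of Velria — 3 in total.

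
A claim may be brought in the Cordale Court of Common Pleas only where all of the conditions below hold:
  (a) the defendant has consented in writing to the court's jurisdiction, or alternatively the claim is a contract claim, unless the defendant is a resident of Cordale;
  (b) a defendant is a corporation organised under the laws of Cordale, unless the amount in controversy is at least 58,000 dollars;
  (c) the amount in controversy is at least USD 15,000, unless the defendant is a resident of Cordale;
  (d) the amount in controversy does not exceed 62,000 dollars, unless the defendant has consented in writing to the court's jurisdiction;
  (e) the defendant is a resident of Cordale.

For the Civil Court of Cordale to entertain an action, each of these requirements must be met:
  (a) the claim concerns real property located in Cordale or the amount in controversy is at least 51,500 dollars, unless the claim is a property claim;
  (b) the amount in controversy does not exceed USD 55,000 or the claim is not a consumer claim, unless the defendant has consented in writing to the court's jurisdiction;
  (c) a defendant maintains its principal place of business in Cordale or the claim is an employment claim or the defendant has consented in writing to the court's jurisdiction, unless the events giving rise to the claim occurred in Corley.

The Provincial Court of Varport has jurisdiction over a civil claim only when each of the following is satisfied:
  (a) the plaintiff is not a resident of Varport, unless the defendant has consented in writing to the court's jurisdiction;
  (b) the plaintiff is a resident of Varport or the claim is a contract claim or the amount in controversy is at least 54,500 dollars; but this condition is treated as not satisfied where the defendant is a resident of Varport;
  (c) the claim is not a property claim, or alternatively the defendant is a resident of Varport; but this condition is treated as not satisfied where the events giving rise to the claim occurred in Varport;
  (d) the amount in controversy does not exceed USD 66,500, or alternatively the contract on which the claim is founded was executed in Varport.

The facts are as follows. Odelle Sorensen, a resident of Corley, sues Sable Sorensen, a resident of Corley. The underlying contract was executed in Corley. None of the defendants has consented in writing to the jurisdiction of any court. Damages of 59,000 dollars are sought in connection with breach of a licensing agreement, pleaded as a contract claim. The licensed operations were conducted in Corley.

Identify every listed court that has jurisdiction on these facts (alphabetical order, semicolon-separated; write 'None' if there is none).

The Cordale Court of Common Pleas:
  (a) The claim is a contract claim, which satisfies one of the alternatives. Met.
  (b) No defendant is a corporation. The proviso rescues it, though: the amount in controversy is 59,000 dollars, which meets the 58,000 dollars floor. Met.
  (c) The amount in controversy is 59,000 dollars, which meets the $15,000 floor. Condition met.
  (d) The amount in controversy is 59,000 dollars, within the USD 62,000 ceiling. Condition met.
  (e) The defendant resides in Corley, not Cordale. Not met.
  → At least one condition fails; no jurisdiction.
The Civil Court of Cordale:
  (a) The amount in controversy is $59,000, which meets the $51,500 floor, so this disjunct is met. Met.
  (b) The claim is a contract claim, not a consumer claim, so this disjunct is met. Satisfied.
  (c) No defendant is a corporation; the claim is a contract claim, not an employment claim; no such written consent has been filed — no alternative holds. However, the operative events occurred in Corley, so the 'unless' proviso supplies this condition. Met.
  → All conditions met; jurisdiction exists.
The Provincial Court of Varport:
  (a) The plaintiff resides in Corley, which is not Varport. Condition met.
  (b) The claim is a contract claim — that alternative is enough. And the carve-out is inapplicable — the defendant resides in Corley, not Varport. Condition met.
  (c) The claim is a contract claim, not a property claim, so one alternative holds. The carve-out does not apply: the operative events occurred in Corley, not Varport. Met.
  (d) The amount in controversy is 59,000 dollars, within the $66,500 ceiling, so this disjunct is met. Met.
  → The court has jurisdiction.

the Civil Court of Cordale; the Provincial Court of Varport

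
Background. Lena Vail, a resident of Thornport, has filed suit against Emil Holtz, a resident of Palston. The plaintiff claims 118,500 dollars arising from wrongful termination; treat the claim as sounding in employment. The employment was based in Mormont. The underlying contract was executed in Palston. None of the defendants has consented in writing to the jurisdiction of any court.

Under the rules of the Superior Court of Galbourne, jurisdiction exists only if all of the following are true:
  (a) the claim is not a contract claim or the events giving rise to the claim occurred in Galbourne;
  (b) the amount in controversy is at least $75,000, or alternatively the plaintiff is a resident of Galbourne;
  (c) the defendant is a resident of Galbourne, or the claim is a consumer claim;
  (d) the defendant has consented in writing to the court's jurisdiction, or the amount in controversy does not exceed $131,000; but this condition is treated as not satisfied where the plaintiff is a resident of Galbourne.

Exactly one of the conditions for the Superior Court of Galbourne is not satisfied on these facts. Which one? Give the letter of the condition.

The Superior Court of Galbourne:
  (a) The claim is an employment claim, not a contract claim, so one alternative holds. Met.
  (b) The amount in controversy is USD 118,500, which meets the 75,000 dollars floor, which satisfies one of the alternatives. Met.
  (c) The defendant resides in Palston, not Galbourne; the claim is an employment claim, not a consumer claim — none of the alternatives is met. Not met.
  (d) The amount in controversy is USD 118,500, within the USD 131,000 ceiling, so one alternative holds. And the carve-out is inapplicable — the plaintiff resides in Thornport, not Galbourne. Met.
Only condition (c) fails.

(c)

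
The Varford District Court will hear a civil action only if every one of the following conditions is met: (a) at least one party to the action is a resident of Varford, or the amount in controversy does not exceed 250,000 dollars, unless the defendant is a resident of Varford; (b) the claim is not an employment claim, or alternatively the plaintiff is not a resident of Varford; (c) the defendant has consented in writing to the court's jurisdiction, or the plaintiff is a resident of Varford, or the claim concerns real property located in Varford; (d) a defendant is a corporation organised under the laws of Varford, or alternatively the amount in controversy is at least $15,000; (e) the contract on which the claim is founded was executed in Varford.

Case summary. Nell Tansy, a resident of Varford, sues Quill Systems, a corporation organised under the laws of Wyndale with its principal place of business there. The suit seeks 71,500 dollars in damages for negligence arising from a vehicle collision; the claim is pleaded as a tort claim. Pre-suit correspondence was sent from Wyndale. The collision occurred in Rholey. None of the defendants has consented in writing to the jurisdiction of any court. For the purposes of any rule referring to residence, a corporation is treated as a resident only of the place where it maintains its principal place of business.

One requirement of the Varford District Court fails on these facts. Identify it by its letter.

(e)

The Varford District Court:
  (a) Nell Tansy resides in Varford, so one alternative holds. Satisfied.
  (b) The claim is a tort claim, not an employment claim, so this disjunct is met. Met.
  (c) The plaintiff resides in Varford, so one alternative holds. Met.
  (d) The amount in controversy is USD 71,500, which meets the 15,000 dollars floor, so one alternative holds. Condition met.
  (e) No contract (and hence no place of execution) is alleged. Not met.
Only condition (e) fails.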